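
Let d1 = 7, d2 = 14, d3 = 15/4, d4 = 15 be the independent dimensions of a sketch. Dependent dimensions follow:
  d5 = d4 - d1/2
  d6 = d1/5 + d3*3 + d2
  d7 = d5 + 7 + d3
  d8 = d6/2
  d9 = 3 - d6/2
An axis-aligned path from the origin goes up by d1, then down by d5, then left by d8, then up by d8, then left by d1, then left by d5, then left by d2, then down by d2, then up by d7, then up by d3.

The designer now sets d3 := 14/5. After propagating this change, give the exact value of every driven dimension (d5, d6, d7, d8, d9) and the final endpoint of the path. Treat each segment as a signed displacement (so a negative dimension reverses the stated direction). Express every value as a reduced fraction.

d5 = 23/2
d6 = 119/5
d7 = 213/10
d8 = 119/10
d9 = -89/10
endpoint = (-222/5, 35/2)

Apply edit: d3 := 14/5
  d5 = d4 - d1/2 = 23/2
  d6 = d1/5 + d3*3 + d2 = 119/5
  d7 = d5 + 7 + d3 = 213/10
  d8 = d6/2 = 119/10
  d9 = 3 - d6/2 = -89/10
Walk from origin (0, 0):
  seg 1: up by d1 = 7 → (0, 7)
  seg 2: down by d5 = 23/2 → (0, -9/2)
  seg 3: left by d8 = 119/10 → (-119/10, -9/2)
  seg 4: up by d8 = 119/10 → (-119/10, 37/5)
  seg 5: left by d1 = 7 → (-189/10, 37/5)
  seg 6: left by d5 = 23/2 → (-152/5, 37/5)
  seg 7: left by d2 = 14 → (-222/5, 37/5)
  seg 8: down by d2 = 14 → (-222/5, -33/5)
  seg 9: up by d7 = 213/10 → (-222/5, 147/10)
  seg 10: up by d3 = 14/5 → (-222/5, 35/2)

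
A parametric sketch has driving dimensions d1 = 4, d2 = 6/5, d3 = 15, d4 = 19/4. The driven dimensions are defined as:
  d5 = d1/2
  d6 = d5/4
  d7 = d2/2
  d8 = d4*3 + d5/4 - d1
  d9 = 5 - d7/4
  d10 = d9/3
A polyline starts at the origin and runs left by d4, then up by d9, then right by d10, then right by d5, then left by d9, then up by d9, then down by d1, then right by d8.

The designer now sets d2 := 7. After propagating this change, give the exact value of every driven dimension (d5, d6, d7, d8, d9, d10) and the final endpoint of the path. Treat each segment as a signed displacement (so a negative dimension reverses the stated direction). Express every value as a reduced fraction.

Apply edit: d2 := 7
  d5 = d1/2 = 2
  d6 = d5/4 = 1/2
  d7 = d2/2 = 7/2
  d8 = d4*3 + d5/4 - d1 = 43/4
  d9 = 5 - d7/4 = 33/8
  d10 = d9/3 = 11/8
Walk from origin (0, 0):
  seg 1: left by d4 = 19/4 → (-19/4, 0)
  seg 2: up by d9 = 33/8 → (-19/4, 33/8)
  seg 3: right by d10 = 11/8 → (-27/8, 33/8)
  seg 4: right by d5 = 2 → (-11/8, 33/8)
  seg 5: left by d9 = 33/8 → (-11/2, 33/8)
  seg 6: up by d9 = 33/8 → (-11/2, 33/4)
  seg 7: down by d1 = 4 → (-11/2, 17/4)
  seg 8: right by d8 = 43/4 → (21/4, 17/4)

d5 = 2
d6 = 1/2
d7 = 7/2
d8 = 43/4
d9 = 33/8
d10 = 11/8
endpoint = (21/4, 17/4)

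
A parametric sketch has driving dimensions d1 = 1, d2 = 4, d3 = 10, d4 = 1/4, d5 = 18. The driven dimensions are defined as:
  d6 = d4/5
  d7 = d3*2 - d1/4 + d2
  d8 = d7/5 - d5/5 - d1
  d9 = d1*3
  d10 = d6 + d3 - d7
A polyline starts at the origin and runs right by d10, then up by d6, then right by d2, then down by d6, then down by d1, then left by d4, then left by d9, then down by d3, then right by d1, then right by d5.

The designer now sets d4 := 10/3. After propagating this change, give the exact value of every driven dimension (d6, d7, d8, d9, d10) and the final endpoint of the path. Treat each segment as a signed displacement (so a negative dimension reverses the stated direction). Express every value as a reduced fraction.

Apply edit: d4 := 10/3
  d6 = d4/5 = 2/3
  d7 = d3*2 - d1/4 + d2 = 95/4
  d8 = d7/5 - d5/5 - d1 = 3/20
  d9 = d1*3 = 3
  d10 = d6 + d3 - d7 = -157/12
Walk from origin (0, 0):
  seg 1: right by d10 = -157/12 → (-157/12, 0)
  seg 2: up by d6 = 2/3 → (-157/12, 2/3)
  seg 3: right by d2 = 4 → (-109/12, 2/3)
  seg 4: down by d6 = 2/3 → (-109/12, 0)
  seg 5: down by d1 = 1 → (-109/12, -1)
  seg 6: left by d4 = 10/3 → (-149/12, -1)
  seg 7: left by d9 = 3 → (-185/12, -1)
  seg 8: down by d3 = 10 → (-185/12, -11)
  seg 9: right by d1 = 1 → (-173/12, -11)
  seg 10: right by d5 = 18 → (43/12, -11)

d6 = 2/3
d7 = 95/4
d8 = 3/20
d9 = 3
d10 = -157/12
endpoint = (43/12, -11)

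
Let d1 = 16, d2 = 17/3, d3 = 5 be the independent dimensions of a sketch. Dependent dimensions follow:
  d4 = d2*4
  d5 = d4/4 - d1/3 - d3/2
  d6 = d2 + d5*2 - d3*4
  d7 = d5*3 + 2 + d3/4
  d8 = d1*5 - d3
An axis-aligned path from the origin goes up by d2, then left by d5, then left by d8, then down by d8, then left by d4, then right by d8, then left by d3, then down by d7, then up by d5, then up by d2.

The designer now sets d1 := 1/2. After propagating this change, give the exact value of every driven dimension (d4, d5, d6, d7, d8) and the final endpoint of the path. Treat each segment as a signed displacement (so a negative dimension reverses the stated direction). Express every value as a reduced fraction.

Apply edit: d1 := 1/2
  d4 = d2*4 = 68/3
  d5 = d4/4 - d1/3 - d3/2 = 3
  d6 = d2 + d5*2 - d3*4 = -25/3
  d7 = d5*3 + 2 + d3/4 = 49/4
  d8 = d1*5 - d3 = -5/2
Walk from origin (0, 0):
  seg 1: up by d2 = 17/3 → (0, 17/3)
  seg 2: left by d5 = 3 → (-3, 17/3)
  seg 3: left by d8 = -5/2 → (-1/2, 17/3)
  seg 4: down by d8 = -5/2 → (-1/2, 49/6)
  seg 5: left by d4 = 68/3 → (-139/6, 49/6)
  seg 6: right by d8 = -5/2 → (-77/3, 49/6)
  seg 7: left by d3 = 5 → (-92/3, 49/6)
  seg 8: down by d7 = 49/4 → (-92/3, -49/12)
  seg 9: up by d5 = 3 → (-92/3, -13/12)
  seg 10: up by d2 = 17/3 → (-92/3, 55/12)

d4 = 68/3
d5 = 3
d6 = -25/3
d7 = 49/4
d8 = -5/2
endpoint = (-92/3, 55/12)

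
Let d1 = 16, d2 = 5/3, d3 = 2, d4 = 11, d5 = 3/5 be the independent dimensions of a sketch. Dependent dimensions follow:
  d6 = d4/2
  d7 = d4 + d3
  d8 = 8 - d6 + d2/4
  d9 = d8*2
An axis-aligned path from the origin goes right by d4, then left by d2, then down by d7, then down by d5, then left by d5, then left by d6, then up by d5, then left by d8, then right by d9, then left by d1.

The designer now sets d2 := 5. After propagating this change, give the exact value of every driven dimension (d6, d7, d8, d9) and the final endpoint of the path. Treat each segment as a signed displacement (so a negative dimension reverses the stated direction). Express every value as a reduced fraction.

d6 = 11/2
d7 = 13
d8 = 15/4
d9 = 15/2
endpoint = (-247/20, -13)

Apply edit: d2 := 5
  d6 = d4/2 = 11/2
  d7 = d4 + d3 = 13
  d8 = 8 - d6 + d2/4 = 15/4
  d9 = d8*2 = 15/2
Walk from origin (0, 0):
  seg 1: right by d4 = 11 → (11, 0)
  seg 2: left by d2 = 5 → (6, 0)
  seg 3: down by d7 = 13 → (6, -13)
  seg 4: down by d5 = 3/5 → (6, -68/5)
  seg 5: left by d5 = 3/5 → (27/5, -68/5)
  seg 6: left by d6 = 11/2 → (-1/10, -68/5)
  seg 7: up by d5 = 3/5 → (-1/10, -13)
  seg 8: left by d8 = 15/4 → (-77/20, -13)
  seg 9: right by d9 = 15/2 → (73/20, -13)
  seg 10: left by d1 = 16 → (-247/20, -13)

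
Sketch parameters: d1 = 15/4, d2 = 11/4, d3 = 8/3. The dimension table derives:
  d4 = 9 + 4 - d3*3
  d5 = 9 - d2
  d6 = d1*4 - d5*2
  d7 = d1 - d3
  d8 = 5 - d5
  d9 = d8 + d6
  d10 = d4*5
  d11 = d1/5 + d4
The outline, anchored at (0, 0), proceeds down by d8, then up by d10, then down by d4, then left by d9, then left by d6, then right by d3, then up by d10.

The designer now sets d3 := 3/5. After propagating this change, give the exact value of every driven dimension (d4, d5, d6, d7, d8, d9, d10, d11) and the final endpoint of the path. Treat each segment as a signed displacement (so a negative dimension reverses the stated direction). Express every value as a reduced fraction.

Apply edit: d3 := 3/5
  d4 = 9 + 4 - d3*3 = 56/5
  d5 = 9 - d2 = 25/4
  d6 = d1*4 - d5*2 = 5/2
  d7 = d1 - d3 = 63/20
  d8 = 5 - d5 = -5/4
  d9 = d8 + d6 = 5/4
  d10 = d4*5 = 56
  d11 = d1/5 + d4 = 239/20
Walk from origin (0, 0):
  seg 1: down by d8 = -5/4 → (0, 5/4)
  seg 2: up by d10 = 56 → (0, 229/4)
  seg 3: down by d4 = 56/5 → (0, 921/20)
  seg 4: left by d9 = 5/4 → (-5/4, 921/20)
  seg 5: left by d6 = 5/2 → (-15/4, 921/20)
  seg 6: right by d3 = 3/5 → (-63/20, 921/20)
  seg 7: up by d10 = 56 → (-63/20, 2041/20)

d4 = 56/5
d5 = 25/4
d6 = 5/2
d7 = 63/20
d8 = -5/4
d9 = 5/4
d10 = 56
d11 = 239/20
endpoint = (-63/20, 2041/20)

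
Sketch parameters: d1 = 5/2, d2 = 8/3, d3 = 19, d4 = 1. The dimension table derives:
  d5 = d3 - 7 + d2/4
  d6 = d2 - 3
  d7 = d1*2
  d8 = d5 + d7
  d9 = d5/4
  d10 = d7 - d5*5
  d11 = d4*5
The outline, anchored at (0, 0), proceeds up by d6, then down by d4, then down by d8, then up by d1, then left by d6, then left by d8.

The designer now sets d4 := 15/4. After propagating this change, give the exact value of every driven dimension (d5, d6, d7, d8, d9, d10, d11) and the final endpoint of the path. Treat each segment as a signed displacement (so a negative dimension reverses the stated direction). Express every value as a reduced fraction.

d5 = 38/3
d6 = -1/3
d7 = 5
d8 = 53/3
d9 = 19/6
d10 = -175/3
d11 = 75/4
endpoint = (-52/3, -77/4)

Apply edit: d4 := 15/4
  d5 = d3 - 7 + d2/4 = 38/3
  d6 = d2 - 3 = -1/3
  d7 = d1*2 = 5
  d8 = d5 + d7 = 53/3
  d9 = d5/4 = 19/6
  d10 = d7 - d5*5 = -175/3
  d11 = d4*5 = 75/4
Walk from origin (0, 0):
  seg 1: up by d6 = -1/3 → (0, -1/3)
  seg 2: down by d4 = 15/4 → (0, -49/12)
  seg 3: down by d8 = 53/3 → (0, -87/4)
  seg 4: up by d1 = 5/2 → (0, -77/4)
  seg 5: left by d6 = -1/3 → (1/3, -77/4)
  seg 6: left by d8 = 53/3 → (-52/3, -77/4)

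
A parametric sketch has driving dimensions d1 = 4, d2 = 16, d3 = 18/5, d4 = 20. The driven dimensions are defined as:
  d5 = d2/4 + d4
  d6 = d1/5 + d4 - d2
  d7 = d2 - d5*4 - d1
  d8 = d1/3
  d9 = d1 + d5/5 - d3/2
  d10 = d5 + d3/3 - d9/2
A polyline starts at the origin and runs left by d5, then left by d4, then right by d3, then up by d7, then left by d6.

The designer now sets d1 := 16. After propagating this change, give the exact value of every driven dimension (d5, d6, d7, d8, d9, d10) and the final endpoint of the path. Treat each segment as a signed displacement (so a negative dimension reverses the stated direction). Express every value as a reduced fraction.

Apply edit: d1 := 16
  d5 = d2/4 + d4 = 24
  d6 = d1/5 + d4 - d2 = 36/5
  d7 = d2 - d5*4 - d1 = -96
  d8 = d1/3 = 16/3
  d9 = d1 + d5/5 - d3/2 = 19
  d10 = d5 + d3/3 - d9/2 = 157/10
Walk from origin (0, 0):
  seg 1: left by d5 = 24 → (-24, 0)
  seg 2: left by d4 = 20 → (-44, 0)
  seg 3: right by d3 = 18/5 → (-202/5, 0)
  seg 4: up by d7 = -96 → (-202/5, -96)
  seg 5: left by d6 = 36/5 → (-238/5, -96)

d5 = 24
d6 = 36/5
d7 = -96
d8 = 16/3
d9 = 19
d10 = 157/10
endpoint = (-238/5, -96)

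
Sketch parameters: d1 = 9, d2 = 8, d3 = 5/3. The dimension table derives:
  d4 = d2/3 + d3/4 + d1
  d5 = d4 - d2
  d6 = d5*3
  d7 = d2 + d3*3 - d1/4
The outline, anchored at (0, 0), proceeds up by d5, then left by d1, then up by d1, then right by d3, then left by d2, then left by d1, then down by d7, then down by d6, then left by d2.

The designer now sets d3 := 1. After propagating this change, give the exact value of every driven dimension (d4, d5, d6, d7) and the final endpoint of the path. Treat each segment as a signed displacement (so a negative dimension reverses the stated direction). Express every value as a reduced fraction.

d4 = 143/12
d5 = 47/12
d6 = 47/4
d7 = 35/4
endpoint = (-33, -91/12)

Apply edit: d3 := 1
  d4 = d2/3 + d3/4 + d1 = 143/12
  d5 = d4 - d2 = 47/12
  d6 = d5*3 = 47/4
  d7 = d2 + d3*3 - d1/4 = 35/4
Walk from origin (0, 0):
  seg 1: up by d5 = 47/12 → (0, 47/12)
  seg 2: left by d1 = 9 → (-9, 47/12)
  seg 3: up by d1 = 9 → (-9, 155/12)
  seg 4: right by d3 = 1 → (-8, 155/12)
  seg 5: left by d2 = 8 → (-16, 155/12)
  seg 6: left by d1 = 9 → (-25, 155/12)
  seg 7: down by d7 = 35/4 → (-25, 25/6)
  seg 8: down by d6 = 47/4 → (-25, -91/12)
  seg 9: left by d2 = 8 → (-33, -91/12)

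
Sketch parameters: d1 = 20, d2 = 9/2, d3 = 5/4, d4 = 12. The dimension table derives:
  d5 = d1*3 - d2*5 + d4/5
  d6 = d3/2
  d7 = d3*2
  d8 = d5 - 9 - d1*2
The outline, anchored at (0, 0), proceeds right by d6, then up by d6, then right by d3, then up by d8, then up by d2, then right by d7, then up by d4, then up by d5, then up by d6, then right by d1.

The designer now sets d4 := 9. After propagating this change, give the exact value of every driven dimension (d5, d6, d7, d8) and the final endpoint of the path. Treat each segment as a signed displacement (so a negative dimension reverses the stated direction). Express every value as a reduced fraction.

d5 = 393/10
d6 = 5/8
d7 = 5/2
d8 = -97/10
endpoint = (195/8, 887/20)

Apply edit: d4 := 9
  d5 = d1*3 - d2*5 + d4/5 = 393/10
  d6 = d3/2 = 5/8
  d7 = d3*2 = 5/2
  d8 = d5 - 9 - d1*2 = -97/10
Walk from origin (0, 0):
  seg 1: right by d6 = 5/8 → (5/8, 0)
  seg 2: up by d6 = 5/8 → (5/8, 5/8)
  seg 3: right by d3 = 5/4 → (15/8, 5/8)
  seg 4: up by d8 = -97/10 → (15/8, -363/40)
  seg 5: up by d2 = 9/2 → (15/8, -183/40)
  seg 6: right by d7 = 5/2 → (35/8, -183/40)
  seg 7: up by d4 = 9 → (35/8, 177/40)
  seg 8: up by d5 = 393/10 → (35/8, 1749/40)
  seg 9: up by d6 = 5/8 → (35/8, 887/20)
  seg 10: right by d1 = 20 → (195/8, 887/20)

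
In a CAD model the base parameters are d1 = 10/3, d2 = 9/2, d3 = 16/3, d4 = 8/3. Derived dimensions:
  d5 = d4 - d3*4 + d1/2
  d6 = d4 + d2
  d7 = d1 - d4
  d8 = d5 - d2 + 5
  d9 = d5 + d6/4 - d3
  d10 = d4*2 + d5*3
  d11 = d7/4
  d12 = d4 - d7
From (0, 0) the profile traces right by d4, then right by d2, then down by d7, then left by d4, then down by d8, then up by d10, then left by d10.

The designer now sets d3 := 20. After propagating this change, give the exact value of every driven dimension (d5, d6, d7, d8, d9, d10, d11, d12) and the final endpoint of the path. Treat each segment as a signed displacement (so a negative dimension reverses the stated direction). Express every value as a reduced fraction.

Apply edit: d3 := 20
  d5 = d4 - d3*4 + d1/2 = -227/3
  d6 = d4 + d2 = 43/6
  d7 = d1 - d4 = 2/3
  d8 = d5 - d2 + 5 = -451/6
  d9 = d5 + d6/4 - d3 = -751/8
  d10 = d4*2 + d5*3 = -665/3
  d11 = d7/4 = 1/6
  d12 = d4 - d7 = 2
Walk from origin (0, 0):
  seg 1: right by d4 = 8/3 → (8/3, 0)
  seg 2: right by d2 = 9/2 → (43/6, 0)
  seg 3: down by d7 = 2/3 → (43/6, -2/3)
  seg 4: left by d4 = 8/3 → (9/2, -2/3)
  seg 5: down by d8 = -451/6 → (9/2, 149/2)
  seg 6: up by d10 = -665/3 → (9/2, -883/6)
  seg 7: left by d10 = -665/3 → (1357/6, -883/6)

d5 = -227/3
d6 = 43/6
d7 = 2/3
d8 = -451/6
d9 = -751/8
d10 = -665/3
d11 = 1/6
d12 = 2
endpoint = (1357/6, -883/6)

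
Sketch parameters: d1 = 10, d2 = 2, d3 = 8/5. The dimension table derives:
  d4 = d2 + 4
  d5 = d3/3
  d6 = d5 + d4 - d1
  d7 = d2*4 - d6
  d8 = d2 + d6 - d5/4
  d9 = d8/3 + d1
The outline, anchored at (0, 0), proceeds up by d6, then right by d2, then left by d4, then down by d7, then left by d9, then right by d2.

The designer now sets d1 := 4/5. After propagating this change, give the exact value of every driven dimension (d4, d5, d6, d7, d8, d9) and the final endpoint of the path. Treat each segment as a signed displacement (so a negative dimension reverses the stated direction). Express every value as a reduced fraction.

Apply edit: d1 := 4/5
  d4 = d2 + 4 = 6
  d5 = d3/3 = 8/15
  d6 = d5 + d4 - d1 = 86/15
  d7 = d2*4 - d6 = 34/15
  d8 = d2 + d6 - d5/4 = 38/5
  d9 = d8/3 + d1 = 10/3
Walk from origin (0, 0):
  seg 1: up by d6 = 86/15 → (0, 86/15)
  seg 2: right by d2 = 2 → (2, 86/15)
  seg 3: left by d4 = 6 → (-4, 86/15)
  seg 4: down by d7 = 34/15 → (-4, 52/15)
  seg 5: left by d9 = 10/3 → (-22/3, 52/15)
  seg 6: right by d2 = 2 → (-16/3, 52/15)

d4 = 6
d5 = 8/15
d6 = 86/15
d7 = 34/15
d8 = 38/5
d9 = 10/3
endpoint = (-16/3, 52/15)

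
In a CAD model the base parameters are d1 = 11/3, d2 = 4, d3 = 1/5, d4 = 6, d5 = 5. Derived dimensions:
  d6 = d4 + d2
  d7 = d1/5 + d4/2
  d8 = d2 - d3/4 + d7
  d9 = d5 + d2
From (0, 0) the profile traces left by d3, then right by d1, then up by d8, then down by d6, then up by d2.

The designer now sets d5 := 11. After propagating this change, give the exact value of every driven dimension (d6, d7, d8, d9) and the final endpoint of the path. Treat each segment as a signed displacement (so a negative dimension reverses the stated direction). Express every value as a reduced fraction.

Apply edit: d5 := 11
  d6 = d4 + d2 = 10
  d7 = d1/5 + d4/2 = 56/15
  d8 = d2 - d3/4 + d7 = 461/60
  d9 = d5 + d2 = 15
Walk from origin (0, 0):
  seg 1: left by d3 = 1/5 → (-1/5, 0)
  seg 2: right by d1 = 11/3 → (52/15, 0)
  seg 3: up by d8 = 461/60 → (52/15, 461/60)
  seg 4: down by d6 = 10 → (52/15, -139/60)
  seg 5: up by d2 = 4 → (52/15, 101/60)

d6 = 10
d7 = 56/15
d8 = 461/60
d9 = 15
endpoint = (52/15, 101/60)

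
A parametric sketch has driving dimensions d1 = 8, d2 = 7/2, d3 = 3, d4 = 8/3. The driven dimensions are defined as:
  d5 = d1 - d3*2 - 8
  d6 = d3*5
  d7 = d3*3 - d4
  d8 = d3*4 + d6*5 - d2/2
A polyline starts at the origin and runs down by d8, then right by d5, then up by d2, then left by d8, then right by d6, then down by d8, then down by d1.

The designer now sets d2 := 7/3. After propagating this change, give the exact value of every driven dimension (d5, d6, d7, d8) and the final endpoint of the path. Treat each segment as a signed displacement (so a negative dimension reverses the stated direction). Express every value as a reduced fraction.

d5 = -6
d6 = 15
d7 = 19/3
d8 = 515/6
endpoint = (-461/6, -532/3)

Apply edit: d2 := 7/3
  d5 = d1 - d3*2 - 8 = -6
  d6 = d3*5 = 15
  d7 = d3*3 - d4 = 19/3
  d8 = d3*4 + d6*5 - d2/2 = 515/6
Walk from origin (0, 0):
  seg 1: down by d8 = 515/6 → (0, -515/6)
  seg 2: right by d5 = -6 → (-6, -515/6)
  seg 3: up by d2 = 7/3 → (-6, -167/2)
  seg 4: left by d8 = 515/6 → (-551/6, -167/2)
  seg 5: right by d6 = 15 → (-461/6, -167/2)
  seg 6: down by d8 = 515/6 → (-461/6, -508/3)
  seg 7: down by d1 = 8 → (-461/6, -532/3)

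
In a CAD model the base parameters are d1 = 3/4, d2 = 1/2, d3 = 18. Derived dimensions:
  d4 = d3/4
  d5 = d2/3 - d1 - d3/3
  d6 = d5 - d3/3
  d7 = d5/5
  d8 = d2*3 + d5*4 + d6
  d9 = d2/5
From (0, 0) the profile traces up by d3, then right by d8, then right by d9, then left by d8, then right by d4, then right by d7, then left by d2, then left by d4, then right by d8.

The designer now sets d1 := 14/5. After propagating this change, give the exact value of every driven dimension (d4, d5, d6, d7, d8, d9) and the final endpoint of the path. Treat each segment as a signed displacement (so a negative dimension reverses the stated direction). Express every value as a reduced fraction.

d4 = 9/2
d5 = -259/30
d6 = -439/30
d7 = -259/150
d8 = -143/3
d9 = 1/10
endpoint = (-7469/150, 18)

Apply edit: d1 := 14/5
  d4 = d3/4 = 9/2
  d5 = d2/3 - d1 - d3/3 = -259/30
  d6 = d5 - d3/3 = -439/30
  d7 = d5/5 = -259/150
  d8 = d2*3 + d5*4 + d6 = -143/3
  d9 = d2/5 = 1/10
Walk from origin (0, 0):
  seg 1: up by d3 = 18 → (0, 18)
  seg 2: right by d8 = -143/3 → (-143/3, 18)
  seg 3: right by d9 = 1/10 → (-1427/30, 18)
  seg 4: left by d8 = -143/3 → (1/10, 18)
  seg 5: right by d4 = 9/2 → (23/5, 18)
  seg 6: right by d7 = -259/150 → (431/150, 18)
  seg 7: left by d2 = 1/2 → (178/75, 18)
  seg 8: left by d4 = 9/2 → (-319/150, 18)
  seg 9: right by d8 = -143/3 → (-7469/150, 18)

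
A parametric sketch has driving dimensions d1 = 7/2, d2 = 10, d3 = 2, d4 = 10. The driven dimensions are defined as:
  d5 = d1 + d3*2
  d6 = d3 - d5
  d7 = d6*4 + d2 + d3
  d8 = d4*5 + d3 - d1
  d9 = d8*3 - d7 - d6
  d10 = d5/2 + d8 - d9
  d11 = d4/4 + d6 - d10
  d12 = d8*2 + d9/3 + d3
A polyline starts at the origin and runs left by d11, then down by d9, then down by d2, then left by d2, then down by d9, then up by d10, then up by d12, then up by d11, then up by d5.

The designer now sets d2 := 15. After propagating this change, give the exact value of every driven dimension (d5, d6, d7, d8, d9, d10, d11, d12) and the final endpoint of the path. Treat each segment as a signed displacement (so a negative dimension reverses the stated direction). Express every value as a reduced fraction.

Apply edit: d2 := 15
  d5 = d1 + d3*2 = 15/2
  d6 = d3 - d5 = -11/2
  d7 = d6*4 + d2 + d3 = -5
  d8 = d4*5 + d3 - d1 = 97/2
  d9 = d8*3 - d7 - d6 = 156
  d10 = d5/2 + d8 - d9 = -415/4
  d11 = d4/4 + d6 - d10 = 403/4
  d12 = d8*2 + d9/3 + d3 = 151
Walk from origin (0, 0):
  seg 1: left by d11 = 403/4 → (-403/4, 0)
  seg 2: down by d9 = 156 → (-403/4, -156)
  seg 3: down by d2 = 15 → (-403/4, -171)
  seg 4: left by d2 = 15 → (-463/4, -171)
  seg 5: down by d9 = 156 → (-463/4, -327)
  seg 6: up by d10 = -415/4 → (-463/4, -1723/4)
  seg 7: up by d12 = 151 → (-463/4, -1119/4)
  seg 8: up by d11 = 403/4 → (-463/4, -179)
  seg 9: up by d5 = 15/2 → (-463/4, -343/2)

d5 = 15/2
d6 = -11/2
d7 = -5
d8 = 97/2
d9 = 156
d10 = -415/4
d11 = 403/4
d12 = 151
endpoint = (-463/4, -343/2)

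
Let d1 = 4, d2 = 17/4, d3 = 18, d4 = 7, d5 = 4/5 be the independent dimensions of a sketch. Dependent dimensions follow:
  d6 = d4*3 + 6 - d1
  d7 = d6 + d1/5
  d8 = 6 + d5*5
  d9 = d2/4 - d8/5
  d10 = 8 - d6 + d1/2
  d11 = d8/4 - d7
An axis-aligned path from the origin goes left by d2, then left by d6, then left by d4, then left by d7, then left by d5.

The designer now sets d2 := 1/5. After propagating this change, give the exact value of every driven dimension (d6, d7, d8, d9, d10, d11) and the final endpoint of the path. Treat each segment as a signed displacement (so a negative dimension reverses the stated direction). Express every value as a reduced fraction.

d6 = 23
d7 = 119/5
d8 = 10
d9 = -39/20
d10 = -13
d11 = -213/10
endpoint = (-274/5, 0)

Apply edit: d2 := 1/5
  d6 = d4*3 + 6 - d1 = 23
  d7 = d6 + d1/5 = 119/5
  d8 = 6 + d5*5 = 10
  d9 = d2/4 - d8/5 = -39/20
  d10 = 8 - d6 + d1/2 = -13
  d11 = d8/4 - d7 = -213/10
Walk from origin (0, 0):
  seg 1: left by d2 = 1/5 → (-1/5, 0)
  seg 2: left by d6 = 23 → (-116/5, 0)
  seg 3: left by d4 = 7 → (-151/5, 0)
  seg 4: left by d7 = 119/5 → (-54, 0)
  seg 5: left by d5 = 4/5 → (-274/5, 0)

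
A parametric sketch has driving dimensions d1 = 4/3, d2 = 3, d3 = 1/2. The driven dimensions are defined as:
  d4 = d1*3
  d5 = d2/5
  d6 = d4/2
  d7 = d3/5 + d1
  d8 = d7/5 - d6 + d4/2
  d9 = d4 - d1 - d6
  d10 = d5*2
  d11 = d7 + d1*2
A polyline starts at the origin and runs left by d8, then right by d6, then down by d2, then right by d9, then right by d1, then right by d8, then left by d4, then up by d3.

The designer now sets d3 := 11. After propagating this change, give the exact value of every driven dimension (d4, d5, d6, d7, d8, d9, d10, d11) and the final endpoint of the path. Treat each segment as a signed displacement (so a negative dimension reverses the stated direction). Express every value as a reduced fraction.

d4 = 4
d5 = 3/5
d6 = 2
d7 = 53/15
d8 = 53/75
d9 = 2/3
d10 = 6/5
d11 = 31/5
endpoint = (0, 8)

Apply edit: d3 := 11
  d4 = d1*3 = 4
  d5 = d2/5 = 3/5
  d6 = d4/2 = 2
  d7 = d3/5 + d1 = 53/15
  d8 = d7/5 - d6 + d4/2 = 53/75
  d9 = d4 - d1 - d6 = 2/3
  d10 = d5*2 = 6/5
  d11 = d7 + d1*2 = 31/5
Walk from origin (0, 0):
  seg 1: left by d8 = 53/75 → (-53/75, 0)
  seg 2: right by d6 = 2 → (97/75, 0)
  seg 3: down by d2 = 3 → (97/75, -3)
  seg 4: right by d9 = 2/3 → (49/25, -3)
  seg 5: right by d1 = 4/3 → (247/75, -3)
  seg 6: right by d8 = 53/75 → (4, -3)
  seg 7: left by d4 = 4 → (0, -3)
  seg 8: up by d3 = 11 → (0, 8)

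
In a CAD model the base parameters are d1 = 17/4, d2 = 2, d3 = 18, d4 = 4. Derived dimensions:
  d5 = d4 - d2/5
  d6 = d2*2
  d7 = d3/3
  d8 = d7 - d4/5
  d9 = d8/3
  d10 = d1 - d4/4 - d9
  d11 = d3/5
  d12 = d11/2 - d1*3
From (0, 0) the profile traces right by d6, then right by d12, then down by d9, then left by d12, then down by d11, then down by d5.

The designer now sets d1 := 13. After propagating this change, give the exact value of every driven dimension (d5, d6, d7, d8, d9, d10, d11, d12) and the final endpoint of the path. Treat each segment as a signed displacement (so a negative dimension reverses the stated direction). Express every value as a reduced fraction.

Apply edit: d1 := 13
  d5 = d4 - d2/5 = 18/5
  d6 = d2*2 = 4
  d7 = d3/3 = 6
  d8 = d7 - d4/5 = 26/5
  d9 = d8/3 = 26/15
  d10 = d1 - d4/4 - d9 = 154/15
  d11 = d3/5 = 18/5
  d12 = d11/2 - d1*3 = -186/5
Walk from origin (0, 0):
  seg 1: right by d6 = 4 → (4, 0)
  seg 2: right by d12 = -186/5 → (-166/5, 0)
  seg 3: down by d9 = 26/15 → (-166/5, -26/15)
  seg 4: left by d12 = -186/5 → (4, -26/15)
  seg 5: down by d11 = 18/5 → (4, -16/3)
  seg 6: down by d5 = 18/5 → (4, -134/15)

d5 = 18/5
d6 = 4
d7 = 6
d8 = 26/5
d9 = 26/15
d10 = 154/15
d11 = 18/5
d12 = -186/5
endpoint = (4, -134/15)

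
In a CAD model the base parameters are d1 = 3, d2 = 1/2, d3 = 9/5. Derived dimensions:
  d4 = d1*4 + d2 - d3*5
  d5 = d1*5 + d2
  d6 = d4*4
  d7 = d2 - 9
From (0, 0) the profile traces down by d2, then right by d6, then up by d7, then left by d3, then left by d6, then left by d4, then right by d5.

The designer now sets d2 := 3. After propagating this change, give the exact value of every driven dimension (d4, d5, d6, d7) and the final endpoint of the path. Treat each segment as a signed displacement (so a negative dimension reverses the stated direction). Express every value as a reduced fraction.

Apply edit: d2 := 3
  d4 = d1*4 + d2 - d3*5 = 6
  d5 = d1*5 + d2 = 18
  d6 = d4*4 = 24
  d7 = d2 - 9 = -6
Walk from origin (0, 0):
  seg 1: down by d2 = 3 → (0, -3)
  seg 2: right by d6 = 24 → (24, -3)
  seg 3: up by d7 = -6 → (24, -9)
  seg 4: left by d3 = 9/5 → (111/5, -9)
  seg 5: left by d6 = 24 → (-9/5, -9)
  seg 6: left by d4 = 6 → (-39/5, -9)
  seg 7: right by d5 = 18 → (51/5, -9)

d4 = 6
d5 = 18
d6 = 24
d7 = -6
endpoint = (51/5, -9)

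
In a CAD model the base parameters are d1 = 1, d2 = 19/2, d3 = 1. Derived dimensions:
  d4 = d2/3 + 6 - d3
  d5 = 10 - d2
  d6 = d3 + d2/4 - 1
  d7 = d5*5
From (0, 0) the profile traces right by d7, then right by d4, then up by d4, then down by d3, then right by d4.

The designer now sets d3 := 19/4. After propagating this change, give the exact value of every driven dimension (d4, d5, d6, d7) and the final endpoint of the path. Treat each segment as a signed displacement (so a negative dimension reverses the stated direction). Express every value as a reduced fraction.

Apply edit: d3 := 19/4
  d4 = d2/3 + 6 - d3 = 53/12
  d5 = 10 - d2 = 1/2
  d6 = d3 + d2/4 - 1 = 49/8
  d7 = d5*5 = 5/2
Walk from origin (0, 0):
  seg 1: right by d7 = 5/2 → (5/2, 0)
  seg 2: right by d4 = 53/12 → (83/12, 0)
  seg 3: up by d4 = 53/12 → (83/12, 53/12)
  seg 4: down by d3 = 19/4 → (83/12, -1/3)
  seg 5: right by d4 = 53/12 → (34/3, -1/3)

d4 = 53/12
d5 = 1/2
d6 = 49/8
d7 = 5/2
endpoint = (34/3, -1/3)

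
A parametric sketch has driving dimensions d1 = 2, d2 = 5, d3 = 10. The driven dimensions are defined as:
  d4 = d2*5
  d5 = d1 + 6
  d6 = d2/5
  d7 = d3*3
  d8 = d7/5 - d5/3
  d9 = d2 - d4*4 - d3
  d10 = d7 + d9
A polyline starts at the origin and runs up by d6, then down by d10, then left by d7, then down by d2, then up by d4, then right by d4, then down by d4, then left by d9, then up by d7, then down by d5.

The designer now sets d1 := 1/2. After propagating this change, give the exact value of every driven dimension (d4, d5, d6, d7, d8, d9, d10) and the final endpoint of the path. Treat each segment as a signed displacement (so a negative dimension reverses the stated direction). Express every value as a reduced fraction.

Apply edit: d1 := 1/2
  d4 = d2*5 = 25
  d5 = d1 + 6 = 13/2
  d6 = d2/5 = 1
  d7 = d3*3 = 30
  d8 = d7/5 - d5/3 = 23/6
  d9 = d2 - d4*4 - d3 = -105
  d10 = d7 + d9 = -75
Walk from origin (0, 0):
  seg 1: up by d6 = 1 → (0, 1)
  seg 2: down by d10 = -75 → (0, 76)
  seg 3: left by d7 = 30 → (-30, 76)
  seg 4: down by d2 = 5 → (-30, 71)
  seg 5: up by d4 = 25 → (-30, 96)
  seg 6: right by d4 = 25 → (-5, 96)
  seg 7: down by d4 = 25 → (-5, 71)
  seg 8: left by d9 = -105 → (100, 71)
  seg 9: up by d7 = 30 → (100, 101)
  seg 10: down by d5 = 13/2 → (100, 189/2)

d4 = 25
d5 = 13/2
d6 = 1
d7 = 30
d8 = 23/6
d9 = -105
d10 = -75
endpoint = (100, 189/2)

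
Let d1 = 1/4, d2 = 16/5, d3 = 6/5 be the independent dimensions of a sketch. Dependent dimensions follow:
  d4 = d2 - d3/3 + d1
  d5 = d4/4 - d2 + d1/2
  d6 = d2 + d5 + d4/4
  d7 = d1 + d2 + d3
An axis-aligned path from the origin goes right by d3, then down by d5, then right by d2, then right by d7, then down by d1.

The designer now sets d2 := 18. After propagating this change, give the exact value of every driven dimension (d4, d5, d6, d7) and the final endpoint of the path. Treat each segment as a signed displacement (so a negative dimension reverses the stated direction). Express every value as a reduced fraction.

Apply edit: d2 := 18
  d4 = d2 - d3/3 + d1 = 357/20
  d5 = d4/4 - d2 + d1/2 = -1073/80
  d6 = d2 + d5 + d4/4 = 181/20
  d7 = d1 + d2 + d3 = 389/20
Walk from origin (0, 0):
  seg 1: right by d3 = 6/5 → (6/5, 0)
  seg 2: down by d5 = -1073/80 → (6/5, 1073/80)
  seg 3: right by d2 = 18 → (96/5, 1073/80)
  seg 4: right by d7 = 389/20 → (773/20, 1073/80)
  seg 5: down by d1 = 1/4 → (773/20, 1053/80)

d4 = 357/20
d5 = -1073/80
d6 = 181/20
d7 = 389/20
endpoint = (773/20, 1053/80)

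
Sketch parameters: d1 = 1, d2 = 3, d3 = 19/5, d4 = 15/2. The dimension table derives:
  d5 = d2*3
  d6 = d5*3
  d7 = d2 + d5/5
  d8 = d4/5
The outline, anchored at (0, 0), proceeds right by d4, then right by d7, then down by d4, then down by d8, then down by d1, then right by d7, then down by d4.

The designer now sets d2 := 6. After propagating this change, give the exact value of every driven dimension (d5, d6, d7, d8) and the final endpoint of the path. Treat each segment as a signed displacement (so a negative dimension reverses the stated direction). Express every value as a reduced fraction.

Apply edit: d2 := 6
  d5 = d2*3 = 18
  d6 = d5*3 = 54
  d7 = d2 + d5/5 = 48/5
  d8 = d4/5 = 3/2
Walk from origin (0, 0):
  seg 1: right by d4 = 15/2 → (15/2, 0)
  seg 2: right by d7 = 48/5 → (171/10, 0)
  seg 3: down by d4 = 15/2 → (171/10, -15/2)
  seg 4: down by d8 = 3/2 → (171/10, -9)
  seg 5: down by d1 = 1 → (171/10, -10)
  seg 6: right by d7 = 48/5 → (267/10, -10)
  seg 7: down by d4 = 15/2 → (267/10, -35/2)

d5 = 18
d6 = 54
d7 = 48/5
d8 = 3/2
endpoint = (267/10, -35/2)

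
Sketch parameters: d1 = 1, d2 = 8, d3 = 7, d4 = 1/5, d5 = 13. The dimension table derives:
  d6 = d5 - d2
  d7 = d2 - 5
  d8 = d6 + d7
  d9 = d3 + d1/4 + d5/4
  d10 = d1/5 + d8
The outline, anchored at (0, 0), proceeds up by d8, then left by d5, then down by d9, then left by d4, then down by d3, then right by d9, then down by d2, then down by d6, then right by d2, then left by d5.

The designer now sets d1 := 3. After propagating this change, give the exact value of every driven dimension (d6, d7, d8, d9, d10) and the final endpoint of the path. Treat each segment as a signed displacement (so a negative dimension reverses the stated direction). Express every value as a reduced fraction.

d6 = 5
d7 = 3
d8 = 8
d9 = 11
d10 = 43/5
endpoint = (-36/5, -23)

Apply edit: d1 := 3
  d6 = d5 - d2 = 5
  d7 = d2 - 5 = 3
  d8 = d6 + d7 = 8
  d9 = d3 + d1/4 + d5/4 = 11
  d10 = d1/5 + d8 = 43/5
Walk from origin (0, 0):
  seg 1: up by d8 = 8 → (0, 8)
  seg 2: left by d5 = 13 → (-13, 8)
  seg 3: down by d9 = 11 → (-13, -3)
  seg 4: left by d4 = 1/5 → (-66/5, -3)
  seg 5: down by d3 = 7 → (-66/5, -10)
  seg 6: right by d9 = 11 → (-11/5, -10)
  seg 7: down by d2 = 8 → (-11/5, -18)
  seg 8: down by d6 = 5 → (-11/5, -23)
  seg 9: right by d2 = 8 → (29/5, -23)
  seg 10: left by d5 = 13 → (-36/5, -23)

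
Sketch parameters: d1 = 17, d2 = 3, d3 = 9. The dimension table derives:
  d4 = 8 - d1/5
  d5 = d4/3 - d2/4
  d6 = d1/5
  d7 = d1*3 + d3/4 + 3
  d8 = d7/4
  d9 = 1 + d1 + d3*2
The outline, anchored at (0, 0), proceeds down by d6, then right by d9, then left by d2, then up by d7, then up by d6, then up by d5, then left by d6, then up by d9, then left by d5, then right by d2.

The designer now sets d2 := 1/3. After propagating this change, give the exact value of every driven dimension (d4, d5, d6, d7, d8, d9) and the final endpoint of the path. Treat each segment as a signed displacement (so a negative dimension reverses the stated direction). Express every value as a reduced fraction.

Apply edit: d2 := 1/3
  d4 = 8 - d1/5 = 23/5
  d5 = d4/3 - d2/4 = 29/20
  d6 = d1/5 = 17/5
  d7 = d1*3 + d3/4 + 3 = 225/4
  d8 = d7/4 = 225/16
  d9 = 1 + d1 + d3*2 = 36
Walk from origin (0, 0):
  seg 1: down by d6 = 17/5 → (0, -17/5)
  seg 2: right by d9 = 36 → (36, -17/5)
  seg 3: left by d2 = 1/3 → (107/3, -17/5)
  seg 4: up by d7 = 225/4 → (107/3, 1057/20)
  seg 5: up by d6 = 17/5 → (107/3, 225/4)
  seg 6: up by d5 = 29/20 → (107/3, 577/10)
  seg 7: left by d6 = 17/5 → (484/15, 577/10)
  seg 8: up by d9 = 36 → (484/15, 937/10)
  seg 9: left by d5 = 29/20 → (1849/60, 937/10)
  seg 10: right by d2 = 1/3 → (623/20, 937/10)

d4 = 23/5
d5 = 29/20
d6 = 17/5
d7 = 225/4
d8 = 225/16
d9 = 36
endpoint = (623/20, 937/10)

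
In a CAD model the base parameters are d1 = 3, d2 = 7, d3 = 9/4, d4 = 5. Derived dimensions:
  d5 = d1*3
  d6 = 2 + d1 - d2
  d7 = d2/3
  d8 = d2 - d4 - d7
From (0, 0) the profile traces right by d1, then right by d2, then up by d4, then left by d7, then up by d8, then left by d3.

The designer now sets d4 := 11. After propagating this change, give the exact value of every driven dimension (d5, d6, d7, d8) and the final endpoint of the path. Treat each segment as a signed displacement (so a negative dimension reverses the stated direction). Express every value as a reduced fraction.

d5 = 9
d6 = -2
d7 = 7/3
d8 = -19/3
endpoint = (65/12, 14/3)

Apply edit: d4 := 11
  d5 = d1*3 = 9
  d6 = 2 + d1 - d2 = -2
  d7 = d2/3 = 7/3
  d8 = d2 - d4 - d7 = -19/3
Walk from origin (0, 0):
  seg 1: right by d1 = 3 → (3, 0)
  seg 2: right by d2 = 7 → (10, 0)
  seg 3: up by d4 = 11 → (10, 11)
  seg 4: left by d7 = 7/3 → (23/3, 11)
  seg 5: up by d8 = -19/3 → (23/3, 14/3)
  seg 6: left by d3 = 9/4 → (65/12, 14/3)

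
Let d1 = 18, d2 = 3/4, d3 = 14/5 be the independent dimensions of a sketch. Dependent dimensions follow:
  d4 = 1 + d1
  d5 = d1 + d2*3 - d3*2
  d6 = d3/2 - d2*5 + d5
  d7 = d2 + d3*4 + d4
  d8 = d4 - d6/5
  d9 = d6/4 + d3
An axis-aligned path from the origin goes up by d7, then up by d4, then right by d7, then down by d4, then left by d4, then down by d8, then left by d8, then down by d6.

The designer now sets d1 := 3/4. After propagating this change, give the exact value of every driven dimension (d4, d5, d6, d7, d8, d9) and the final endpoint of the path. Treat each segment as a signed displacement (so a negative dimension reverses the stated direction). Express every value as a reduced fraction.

Apply edit: d1 := 3/4
  d4 = 1 + d1 = 7/4
  d5 = d1 + d2*3 - d3*2 = -13/5
  d6 = d3/2 - d2*5 + d5 = -99/20
  d7 = d2 + d3*4 + d4 = 137/10
  d8 = d4 - d6/5 = 137/50
  d9 = d6/4 + d3 = 25/16
Walk from origin (0, 0):
  seg 1: up by d7 = 137/10 → (0, 137/10)
  seg 2: up by d4 = 7/4 → (0, 309/20)
  seg 3: right by d7 = 137/10 → (137/10, 309/20)
  seg 4: down by d4 = 7/4 → (137/10, 137/10)
  seg 5: left by d4 = 7/4 → (239/20, 137/10)
  seg 6: down by d8 = 137/50 → (239/20, 274/25)
  seg 7: left by d8 = 137/50 → (921/100, 274/25)
  seg 8: down by d6 = -99/20 → (921/100, 1591/100)

d4 = 7/4
d5 = -13/5
d6 = -99/20
d7 = 137/10
d8 = 137/50
d9 = 25/16
endpoint = (921/100, 1591/100)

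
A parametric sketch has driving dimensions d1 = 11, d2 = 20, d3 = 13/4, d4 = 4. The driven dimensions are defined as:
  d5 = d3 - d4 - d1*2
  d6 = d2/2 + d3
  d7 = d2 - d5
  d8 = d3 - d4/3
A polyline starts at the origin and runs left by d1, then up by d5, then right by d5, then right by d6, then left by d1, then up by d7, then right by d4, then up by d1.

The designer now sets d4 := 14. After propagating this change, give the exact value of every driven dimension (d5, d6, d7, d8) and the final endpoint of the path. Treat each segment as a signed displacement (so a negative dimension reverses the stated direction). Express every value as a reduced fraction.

Apply edit: d4 := 14
  d5 = d3 - d4 - d1*2 = -131/4
  d6 = d2/2 + d3 = 53/4
  d7 = d2 - d5 = 211/4
  d8 = d3 - d4/3 = -17/12
Walk from origin (0, 0):
  seg 1: left by d1 = 11 → (-11, 0)
  seg 2: up by d5 = -131/4 → (-11, -131/4)
  seg 3: right by d5 = -131/4 → (-175/4, -131/4)
  seg 4: right by d6 = 53/4 → (-61/2, -131/4)
  seg 5: left by d1 = 11 → (-83/2, -131/4)
  seg 6: up by d7 = 211/4 → (-83/2, 20)
  seg 7: right by d4 = 14 → (-55/2, 20)
  seg 8: up by d1 = 11 → (-55/2, 31)

d5 = -131/4
d6 = 53/4
d7 = 211/4
d8 = -17/12
endpoint = (-55/2, 31)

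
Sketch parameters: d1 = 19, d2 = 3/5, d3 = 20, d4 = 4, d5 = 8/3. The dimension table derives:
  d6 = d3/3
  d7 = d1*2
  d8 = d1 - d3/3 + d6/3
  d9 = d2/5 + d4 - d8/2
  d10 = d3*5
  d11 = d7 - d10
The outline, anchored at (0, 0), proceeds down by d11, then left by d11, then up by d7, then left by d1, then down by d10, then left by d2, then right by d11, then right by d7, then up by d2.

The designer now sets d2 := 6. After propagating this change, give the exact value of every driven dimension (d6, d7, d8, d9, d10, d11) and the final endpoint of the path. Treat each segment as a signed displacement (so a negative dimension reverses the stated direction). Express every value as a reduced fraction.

d6 = 20/3
d7 = 38
d8 = 131/9
d9 = -187/90
d10 = 100
d11 = -62
endpoint = (13, 6)

Apply edit: d2 := 6
  d6 = d3/3 = 20/3
  d7 = d1*2 = 38
  d8 = d1 - d3/3 + d6/3 = 131/9
  d9 = d2/5 + d4 - d8/2 = -187/90
  d10 = d3*5 = 100
  d11 = d7 - d10 = -62
Walk from origin (0, 0):
  seg 1: down by d11 = -62 → (0, 62)
  seg 2: left by d11 = -62 → (62, 62)
  seg 3: up by d7 = 38 → (62, 100)
  seg 4: left by d1 = 19 → (43, 100)
  seg 5: down by d10 = 100 → (43, 0)
  seg 6: left by d2 = 6 → (37, 0)
  seg 7: right by d11 = -62 → (-25, 0)
  seg 8: right by d7 = 38 → (13, 0)
  seg 9: up by d2 = 6 → (13, 6)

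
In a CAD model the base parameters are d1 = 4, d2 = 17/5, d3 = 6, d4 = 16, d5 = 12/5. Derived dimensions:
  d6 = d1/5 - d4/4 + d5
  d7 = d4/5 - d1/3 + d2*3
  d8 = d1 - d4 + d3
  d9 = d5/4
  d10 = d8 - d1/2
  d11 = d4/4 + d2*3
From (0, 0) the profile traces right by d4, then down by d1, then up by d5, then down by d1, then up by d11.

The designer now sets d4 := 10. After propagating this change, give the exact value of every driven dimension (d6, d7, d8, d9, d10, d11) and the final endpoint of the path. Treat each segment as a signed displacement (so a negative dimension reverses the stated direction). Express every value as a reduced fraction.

d6 = 7/10
d7 = 163/15
d8 = 0
d9 = 3/5
d10 = -2
d11 = 127/10
endpoint = (10, 71/10)

Apply edit: d4 := 10
  d6 = d1/5 - d4/4 + d5 = 7/10
  d7 = d4/5 - d1/3 + d2*3 = 163/15
  d8 = d1 - d4 + d3 = 0
  d9 = d5/4 = 3/5
  d10 = d8 - d1/2 = -2
  d11 = d4/4 + d2*3 = 127/10
Walk from origin (0, 0):
  seg 1: right by d4 = 10 → (10, 0)
  seg 2: down by d1 = 4 → (10, -4)
  seg 3: up by d5 = 12/5 → (10, -8/5)
  seg 4: down by d1 = 4 → (10, -28/5)
  seg 5: up by d11 = 127/10 → (10, 71/10)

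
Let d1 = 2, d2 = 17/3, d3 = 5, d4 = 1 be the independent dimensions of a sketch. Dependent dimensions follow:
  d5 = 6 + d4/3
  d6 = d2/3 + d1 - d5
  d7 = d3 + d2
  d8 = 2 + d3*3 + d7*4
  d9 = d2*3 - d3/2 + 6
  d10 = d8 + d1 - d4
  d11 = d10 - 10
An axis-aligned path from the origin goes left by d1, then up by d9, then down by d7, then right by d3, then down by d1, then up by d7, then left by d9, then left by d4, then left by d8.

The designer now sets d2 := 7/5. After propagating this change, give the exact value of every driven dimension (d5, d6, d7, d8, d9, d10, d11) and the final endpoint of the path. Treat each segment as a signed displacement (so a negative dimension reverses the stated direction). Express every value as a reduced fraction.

Apply edit: d2 := 7/5
  d5 = 6 + d4/3 = 19/3
  d6 = d2/3 + d1 - d5 = -58/15
  d7 = d3 + d2 = 32/5
  d8 = 2 + d3*3 + d7*4 = 213/5
  d9 = d2*3 - d3/2 + 6 = 77/10
  d10 = d8 + d1 - d4 = 218/5
  d11 = d10 - 10 = 168/5
Walk from origin (0, 0):
  seg 1: left by d1 = 2 → (-2, 0)
  seg 2: up by d9 = 77/10 → (-2, 77/10)
  seg 3: down by d7 = 32/5 → (-2, 13/10)
  seg 4: right by d3 = 5 → (3, 13/10)
  seg 5: down by d1 = 2 → (3, -7/10)
  seg 6: up by d7 = 32/5 → (3, 57/10)
  seg 7: left by d9 = 77/10 → (-47/10, 57/10)
  seg 8: left by d4 = 1 → (-57/10, 57/10)
  seg 9: left by d8 = 213/5 → (-483/10, 57/10)

d5 = 19/3
d6 = -58/15
d7 = 32/5
d8 = 213/5
d9 = 77/10
d10 = 218/5
d11 = 168/5
endpoint = (-483/10, 57/10)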